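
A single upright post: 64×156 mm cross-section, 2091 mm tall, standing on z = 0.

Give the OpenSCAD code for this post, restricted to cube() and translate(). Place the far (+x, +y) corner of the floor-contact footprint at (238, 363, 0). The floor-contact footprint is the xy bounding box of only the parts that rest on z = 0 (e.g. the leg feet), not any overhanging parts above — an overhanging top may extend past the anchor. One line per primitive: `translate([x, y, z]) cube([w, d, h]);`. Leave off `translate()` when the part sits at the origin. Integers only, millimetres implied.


translate([174, 207, 0]) cube([64, 156, 2091]);


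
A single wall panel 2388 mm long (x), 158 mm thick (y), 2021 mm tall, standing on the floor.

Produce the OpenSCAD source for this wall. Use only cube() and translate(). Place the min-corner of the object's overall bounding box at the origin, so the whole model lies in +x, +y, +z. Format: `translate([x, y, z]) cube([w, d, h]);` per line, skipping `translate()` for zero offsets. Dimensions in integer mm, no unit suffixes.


cube([2388, 158, 2021]);


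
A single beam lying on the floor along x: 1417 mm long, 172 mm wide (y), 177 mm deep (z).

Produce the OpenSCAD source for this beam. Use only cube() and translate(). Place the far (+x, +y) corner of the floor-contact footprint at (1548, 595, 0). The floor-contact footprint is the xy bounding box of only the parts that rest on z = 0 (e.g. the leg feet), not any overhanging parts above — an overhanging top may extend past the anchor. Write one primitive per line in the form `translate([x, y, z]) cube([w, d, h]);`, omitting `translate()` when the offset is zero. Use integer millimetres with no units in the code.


translate([131, 423, 0]) cube([1417, 172, 177]);


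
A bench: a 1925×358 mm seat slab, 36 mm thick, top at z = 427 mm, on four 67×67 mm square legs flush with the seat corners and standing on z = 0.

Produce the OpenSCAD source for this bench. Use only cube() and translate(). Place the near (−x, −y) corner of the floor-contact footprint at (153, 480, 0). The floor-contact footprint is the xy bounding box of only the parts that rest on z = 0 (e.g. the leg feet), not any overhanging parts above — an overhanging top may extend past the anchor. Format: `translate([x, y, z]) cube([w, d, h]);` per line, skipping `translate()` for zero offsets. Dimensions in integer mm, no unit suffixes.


translate([153, 480, 391]) cube([1925, 358, 36]);
translate([153, 480, 0]) cube([67, 67, 391]);
translate([153, 771, 0]) cube([67, 67, 391]);
translate([2011, 480, 0]) cube([67, 67, 391]);
translate([2011, 771, 0]) cube([67, 67, 391]);


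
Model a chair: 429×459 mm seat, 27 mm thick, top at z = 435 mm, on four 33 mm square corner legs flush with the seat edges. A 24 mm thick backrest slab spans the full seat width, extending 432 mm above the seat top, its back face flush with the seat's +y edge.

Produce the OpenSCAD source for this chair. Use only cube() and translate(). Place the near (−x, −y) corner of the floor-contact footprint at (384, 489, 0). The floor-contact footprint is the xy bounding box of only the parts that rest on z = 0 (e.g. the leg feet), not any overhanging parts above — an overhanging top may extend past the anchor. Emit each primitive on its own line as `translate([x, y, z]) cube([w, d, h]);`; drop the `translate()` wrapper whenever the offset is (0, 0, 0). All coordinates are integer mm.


translate([384, 489, 408]) cube([429, 459, 27]);
translate([384, 489, 0]) cube([33, 33, 408]);
translate([780, 489, 0]) cube([33, 33, 408]);
translate([384, 915, 0]) cube([33, 33, 408]);
translate([780, 915, 0]) cube([33, 33, 408]);
translate([384, 924, 435]) cube([429, 24, 432]);


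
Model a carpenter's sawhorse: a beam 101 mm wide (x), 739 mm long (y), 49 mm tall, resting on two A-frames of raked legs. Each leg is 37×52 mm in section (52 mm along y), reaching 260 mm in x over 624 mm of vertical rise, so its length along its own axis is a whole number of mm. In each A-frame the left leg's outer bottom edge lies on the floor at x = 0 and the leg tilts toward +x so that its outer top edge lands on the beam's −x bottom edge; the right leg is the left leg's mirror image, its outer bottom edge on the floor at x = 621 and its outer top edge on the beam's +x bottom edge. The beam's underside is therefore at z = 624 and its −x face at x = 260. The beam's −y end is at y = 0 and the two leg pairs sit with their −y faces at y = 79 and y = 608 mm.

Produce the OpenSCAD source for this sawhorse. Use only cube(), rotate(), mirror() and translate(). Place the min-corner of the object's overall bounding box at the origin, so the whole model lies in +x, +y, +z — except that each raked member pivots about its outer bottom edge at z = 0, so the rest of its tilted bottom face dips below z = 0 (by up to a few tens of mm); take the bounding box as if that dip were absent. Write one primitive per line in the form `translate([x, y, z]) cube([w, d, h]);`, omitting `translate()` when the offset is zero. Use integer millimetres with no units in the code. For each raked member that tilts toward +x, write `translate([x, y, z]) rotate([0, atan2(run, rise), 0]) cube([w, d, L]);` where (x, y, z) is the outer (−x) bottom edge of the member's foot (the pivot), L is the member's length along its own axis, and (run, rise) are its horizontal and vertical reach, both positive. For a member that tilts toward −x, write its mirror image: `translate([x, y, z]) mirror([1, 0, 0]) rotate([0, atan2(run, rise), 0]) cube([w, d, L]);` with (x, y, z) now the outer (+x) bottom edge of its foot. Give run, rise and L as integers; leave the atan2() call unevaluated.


// leg length = √(260² + 624²) = 676
// right-leg outer foot x = 2·260 + 101 = 621
// beam min-corner = (260, 0, 624)
translate([260, 0, 624]) cube([101, 739, 49]);
translate([0, 79, 0]) rotate([0, atan2(260, 624), 0]) cube([37, 52, 676]);
translate([621, 79, 0]) mirror([1, 0, 0]) rotate([0, atan2(260, 624), 0]) cube([37, 52, 676]);
translate([0, 608, 0]) rotate([0, atan2(260, 624), 0]) cube([37, 52, 676]);
translate([621, 608, 0]) mirror([1, 0, 0]) rotate([0, atan2(260, 624), 0]) cube([37, 52, 676]);


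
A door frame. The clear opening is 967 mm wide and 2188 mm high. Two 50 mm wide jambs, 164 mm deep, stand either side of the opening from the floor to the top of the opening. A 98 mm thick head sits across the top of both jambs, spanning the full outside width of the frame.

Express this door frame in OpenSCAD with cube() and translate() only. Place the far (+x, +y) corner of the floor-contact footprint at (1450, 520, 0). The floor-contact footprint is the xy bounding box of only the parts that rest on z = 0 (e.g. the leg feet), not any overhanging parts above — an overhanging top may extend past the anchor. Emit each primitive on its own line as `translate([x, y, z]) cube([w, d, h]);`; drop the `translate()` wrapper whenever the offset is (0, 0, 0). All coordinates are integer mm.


translate([383, 356, 0]) cube([50, 164, 2188]);
translate([1400, 356, 0]) cube([50, 164, 2188]);
translate([383, 356, 2188]) cube([1067, 164, 98]);


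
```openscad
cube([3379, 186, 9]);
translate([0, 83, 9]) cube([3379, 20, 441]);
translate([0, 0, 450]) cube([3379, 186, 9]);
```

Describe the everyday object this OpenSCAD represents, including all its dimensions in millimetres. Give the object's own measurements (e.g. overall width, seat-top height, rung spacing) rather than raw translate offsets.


An I-beam lying along x, 3379 mm long. Overall section height 459 mm. Two flanges 186 mm wide (y) and 9 mm thick, one on the floor and one at the top; a web 20 mm thick runs between them, centred on the flange width.


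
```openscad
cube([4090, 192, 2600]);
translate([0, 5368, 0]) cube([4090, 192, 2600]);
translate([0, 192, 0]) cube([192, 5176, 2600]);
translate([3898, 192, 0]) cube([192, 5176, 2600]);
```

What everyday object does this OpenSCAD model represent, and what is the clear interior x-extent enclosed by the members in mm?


A house (or room) frame. The interior width is 3706 mm.

Four 2600 mm walls enclosing a rectangle with no floor or roof — a room or house frame. Outside width is 4090 mm and wall thickness is 192 mm, so the interior width is 4090 − 2 × 192 = 3706 mm.


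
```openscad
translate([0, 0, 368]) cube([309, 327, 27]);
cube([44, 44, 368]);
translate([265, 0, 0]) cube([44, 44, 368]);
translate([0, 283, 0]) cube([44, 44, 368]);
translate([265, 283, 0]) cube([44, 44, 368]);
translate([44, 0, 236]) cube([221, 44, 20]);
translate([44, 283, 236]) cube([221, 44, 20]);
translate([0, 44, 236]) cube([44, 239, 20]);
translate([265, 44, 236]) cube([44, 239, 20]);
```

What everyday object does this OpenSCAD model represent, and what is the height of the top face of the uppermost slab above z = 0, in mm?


A stool. The seat height is 395 mm.

A 309×327×27 slab at z = 368 on four corner posts — a stool. The seat top is 368 + 27 = 395 mm.


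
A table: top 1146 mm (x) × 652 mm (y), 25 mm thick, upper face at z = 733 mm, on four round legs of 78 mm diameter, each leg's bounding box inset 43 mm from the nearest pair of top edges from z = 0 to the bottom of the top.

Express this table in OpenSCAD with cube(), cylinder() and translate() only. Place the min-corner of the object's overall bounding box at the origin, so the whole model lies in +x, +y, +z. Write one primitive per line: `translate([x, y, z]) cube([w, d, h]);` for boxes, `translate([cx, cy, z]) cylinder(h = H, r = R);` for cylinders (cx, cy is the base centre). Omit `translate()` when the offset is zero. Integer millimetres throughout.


// leg_h = 733 - 25 = 708
translate([0, 0, 708]) cube([1146, 652, 25]);
translate([82, 82, 0]) cylinder(h = 708, r = 39);
translate([1064, 82, 0]) cylinder(h = 708, r = 39);
translate([82, 570, 0]) cylinder(h = 708, r = 39);
translate([1064, 570, 0]) cylinder(h = 708, r = 39);


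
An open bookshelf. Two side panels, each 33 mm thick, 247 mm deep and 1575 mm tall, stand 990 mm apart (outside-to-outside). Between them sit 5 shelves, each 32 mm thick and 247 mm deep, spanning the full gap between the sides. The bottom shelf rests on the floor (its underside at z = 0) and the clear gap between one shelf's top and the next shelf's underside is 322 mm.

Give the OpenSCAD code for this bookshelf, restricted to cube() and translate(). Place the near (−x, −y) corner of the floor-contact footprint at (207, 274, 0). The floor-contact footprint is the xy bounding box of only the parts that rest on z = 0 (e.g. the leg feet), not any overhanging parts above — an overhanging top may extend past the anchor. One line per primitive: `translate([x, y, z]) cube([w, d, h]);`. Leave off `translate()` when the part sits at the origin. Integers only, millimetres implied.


translate([207, 274, 0]) cube([33, 247, 1575]);
translate([1164, 274, 0]) cube([33, 247, 1575]);
translate([240, 274, 0]) cube([924, 247, 32]);
translate([240, 274, 354]) cube([924, 247, 32]);
translate([240, 274, 708]) cube([924, 247, 32]);
translate([240, 274, 1062]) cube([924, 247, 32]);
translate([240, 274, 1416]) cube([924, 247, 32]);


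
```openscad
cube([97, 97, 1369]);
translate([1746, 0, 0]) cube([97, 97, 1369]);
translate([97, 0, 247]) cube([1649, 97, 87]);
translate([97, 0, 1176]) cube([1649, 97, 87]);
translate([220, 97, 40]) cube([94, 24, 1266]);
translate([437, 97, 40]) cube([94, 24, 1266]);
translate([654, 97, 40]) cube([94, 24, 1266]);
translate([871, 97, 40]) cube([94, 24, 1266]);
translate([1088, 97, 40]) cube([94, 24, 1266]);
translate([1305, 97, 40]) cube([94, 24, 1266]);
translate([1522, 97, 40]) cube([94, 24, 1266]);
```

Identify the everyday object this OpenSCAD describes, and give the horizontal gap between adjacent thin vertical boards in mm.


A fence section. The picket gap is 123 mm.

Two posts, two rails, 7 pickets — a fence section. Span 1649 mm holds 7 pickets of 94 mm with 8 equal gaps: ⌊(1649 − 7·94) / 8⌋ = 123 mm.


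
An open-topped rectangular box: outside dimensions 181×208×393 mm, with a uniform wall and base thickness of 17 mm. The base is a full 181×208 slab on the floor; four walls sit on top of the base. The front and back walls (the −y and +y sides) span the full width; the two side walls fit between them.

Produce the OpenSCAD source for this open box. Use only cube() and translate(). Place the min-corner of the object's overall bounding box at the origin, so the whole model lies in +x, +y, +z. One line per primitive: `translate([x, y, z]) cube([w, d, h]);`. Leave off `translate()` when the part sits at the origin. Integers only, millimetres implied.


cube([181, 208, 17]);
translate([0, 0, 17]) cube([181, 17, 376]);
translate([0, 191, 17]) cube([181, 17, 376]);
translate([0, 17, 17]) cube([17, 174, 376]);
translate([164, 17, 17]) cube([17, 174, 376]);


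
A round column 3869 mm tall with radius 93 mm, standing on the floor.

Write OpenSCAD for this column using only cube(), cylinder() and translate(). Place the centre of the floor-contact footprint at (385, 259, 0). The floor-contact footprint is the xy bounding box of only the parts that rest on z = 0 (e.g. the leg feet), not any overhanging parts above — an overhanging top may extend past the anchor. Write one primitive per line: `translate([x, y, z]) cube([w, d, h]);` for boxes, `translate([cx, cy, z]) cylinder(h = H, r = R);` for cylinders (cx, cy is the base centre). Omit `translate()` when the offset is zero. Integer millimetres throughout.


translate([385, 259, 0]) cylinder(h = 3869, r = 93);


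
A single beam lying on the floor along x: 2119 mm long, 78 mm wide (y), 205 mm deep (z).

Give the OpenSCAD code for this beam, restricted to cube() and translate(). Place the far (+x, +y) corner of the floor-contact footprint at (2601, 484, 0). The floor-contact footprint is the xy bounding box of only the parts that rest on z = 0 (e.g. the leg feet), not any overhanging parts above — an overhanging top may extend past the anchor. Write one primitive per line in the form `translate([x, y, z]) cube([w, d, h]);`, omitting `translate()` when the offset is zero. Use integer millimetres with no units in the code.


translate([482, 406, 0]) cube([2119, 78, 205]);


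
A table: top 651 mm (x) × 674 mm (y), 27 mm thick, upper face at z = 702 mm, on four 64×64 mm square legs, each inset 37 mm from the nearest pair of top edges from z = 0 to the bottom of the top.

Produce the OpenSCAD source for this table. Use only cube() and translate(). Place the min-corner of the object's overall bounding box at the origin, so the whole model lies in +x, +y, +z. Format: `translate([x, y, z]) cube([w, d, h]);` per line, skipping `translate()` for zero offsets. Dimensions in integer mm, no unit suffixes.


translate([0, 0, 675]) cube([651, 674, 27]);
translate([37, 37, 0]) cube([64, 64, 675]);
translate([550, 37, 0]) cube([64, 64, 675]);
translate([37, 573, 0]) cube([64, 64, 675]);
translate([550, 573, 0]) cube([64, 64, 675]);


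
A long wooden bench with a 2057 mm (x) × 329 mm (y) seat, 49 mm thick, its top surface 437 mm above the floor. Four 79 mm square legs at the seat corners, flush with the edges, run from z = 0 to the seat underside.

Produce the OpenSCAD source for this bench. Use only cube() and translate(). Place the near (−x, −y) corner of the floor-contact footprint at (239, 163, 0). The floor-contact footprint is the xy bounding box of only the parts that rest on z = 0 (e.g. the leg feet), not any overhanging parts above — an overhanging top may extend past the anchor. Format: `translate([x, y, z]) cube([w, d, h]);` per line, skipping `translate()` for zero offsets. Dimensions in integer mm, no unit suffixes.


translate([239, 163, 388]) cube([2057, 329, 49]);
translate([239, 163, 0]) cube([79, 79, 388]);
translate([239, 413, 0]) cube([79, 79, 388]);
translate([2217, 163, 0]) cube([79, 79, 388]);
translate([2217, 413, 0]) cube([79, 79, 388]);


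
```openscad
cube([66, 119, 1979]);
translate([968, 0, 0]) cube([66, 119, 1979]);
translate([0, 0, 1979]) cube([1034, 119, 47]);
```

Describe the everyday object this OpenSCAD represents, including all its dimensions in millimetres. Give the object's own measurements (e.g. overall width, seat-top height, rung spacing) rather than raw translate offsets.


A door frame. The clear opening is 902 mm wide and 1979 mm high. Two 66 mm wide jambs, 119 mm deep, stand either side of the opening from the floor to the top of the opening. A 47 mm thick head sits across the top of both jambs, spanning the full outside width of the frame.


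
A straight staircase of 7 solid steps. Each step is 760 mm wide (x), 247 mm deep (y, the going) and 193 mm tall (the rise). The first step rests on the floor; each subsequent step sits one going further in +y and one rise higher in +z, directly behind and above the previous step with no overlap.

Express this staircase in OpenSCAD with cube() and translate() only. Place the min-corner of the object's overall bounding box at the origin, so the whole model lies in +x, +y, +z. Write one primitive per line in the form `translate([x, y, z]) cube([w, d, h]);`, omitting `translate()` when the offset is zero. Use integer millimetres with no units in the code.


cube([760, 247, 193]);
translate([0, 247, 193]) cube([760, 247, 193]);
translate([0, 494, 386]) cube([760, 247, 193]);
translate([0, 741, 579]) cube([760, 247, 193]);
translate([0, 988, 772]) cube([760, 247, 193]);
translate([0, 1235, 965]) cube([760, 247, 193]);
translate([0, 1482, 1158]) cube([760, 247, 193]);


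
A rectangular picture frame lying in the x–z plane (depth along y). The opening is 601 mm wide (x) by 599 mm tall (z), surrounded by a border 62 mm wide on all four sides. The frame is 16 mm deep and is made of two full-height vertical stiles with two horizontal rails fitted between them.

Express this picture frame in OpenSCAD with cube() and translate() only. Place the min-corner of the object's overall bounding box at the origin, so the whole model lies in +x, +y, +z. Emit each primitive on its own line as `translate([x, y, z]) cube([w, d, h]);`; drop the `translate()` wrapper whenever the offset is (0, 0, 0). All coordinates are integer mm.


cube([62, 16, 723]);
translate([663, 0, 0]) cube([62, 16, 723]);
translate([62, 0, 0]) cube([601, 16, 62]);
translate([62, 0, 661]) cube([601, 16, 62]);


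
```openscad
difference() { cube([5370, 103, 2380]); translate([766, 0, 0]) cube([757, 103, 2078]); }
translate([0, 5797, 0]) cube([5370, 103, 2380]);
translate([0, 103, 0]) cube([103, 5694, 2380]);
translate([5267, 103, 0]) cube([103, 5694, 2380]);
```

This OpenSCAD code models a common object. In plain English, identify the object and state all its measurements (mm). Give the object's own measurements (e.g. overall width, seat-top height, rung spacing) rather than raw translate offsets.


A single room: four walls, each 2380 mm tall and 103 mm thick, enclosing an outside footprint 5370×5900 mm (x × y), no floor or roof. The front and back walls (−y and +y sides) run the full x-width; the side walls fit between their inner faces. A door opening 757 mm wide and 2078 mm tall is cut through the front wall from the floor up, its −x edge 766 mm from the wall's −x end.


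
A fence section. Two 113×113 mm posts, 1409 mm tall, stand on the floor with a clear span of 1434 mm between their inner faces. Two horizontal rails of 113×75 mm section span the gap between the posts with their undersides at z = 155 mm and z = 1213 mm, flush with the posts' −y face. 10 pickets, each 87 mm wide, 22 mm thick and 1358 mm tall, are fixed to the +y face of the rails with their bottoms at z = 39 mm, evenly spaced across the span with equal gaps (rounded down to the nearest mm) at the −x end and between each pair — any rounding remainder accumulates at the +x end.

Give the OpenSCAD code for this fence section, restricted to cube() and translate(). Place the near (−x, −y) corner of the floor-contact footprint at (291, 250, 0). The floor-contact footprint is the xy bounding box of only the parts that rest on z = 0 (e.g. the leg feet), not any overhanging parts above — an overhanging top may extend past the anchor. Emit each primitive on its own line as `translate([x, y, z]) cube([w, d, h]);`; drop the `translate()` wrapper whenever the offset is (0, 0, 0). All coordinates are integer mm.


translate([291, 250, 0]) cube([113, 113, 1409]);
translate([1838, 250, 0]) cube([113, 113, 1409]);
translate([404, 250, 155]) cube([1434, 113, 75]);
translate([404, 250, 1213]) cube([1434, 113, 75]);
translate([455, 363, 39]) cube([87, 22, 1358]);
translate([593, 363, 39]) cube([87, 22, 1358]);
translate([731, 363, 39]) cube([87, 22, 1358]);
translate([869, 363, 39]) cube([87, 22, 1358]);
translate([1007, 363, 39]) cube([87, 22, 1358]);
translate([1145, 363, 39]) cube([87, 22, 1358]);
translate([1283, 363, 39]) cube([87, 22, 1358]);
translate([1421, 363, 39]) cube([87, 22, 1358]);
translate([1559, 363, 39]) cube([87, 22, 1358]);
translate([1697, 363, 39]) cube([87, 22, 1358]);


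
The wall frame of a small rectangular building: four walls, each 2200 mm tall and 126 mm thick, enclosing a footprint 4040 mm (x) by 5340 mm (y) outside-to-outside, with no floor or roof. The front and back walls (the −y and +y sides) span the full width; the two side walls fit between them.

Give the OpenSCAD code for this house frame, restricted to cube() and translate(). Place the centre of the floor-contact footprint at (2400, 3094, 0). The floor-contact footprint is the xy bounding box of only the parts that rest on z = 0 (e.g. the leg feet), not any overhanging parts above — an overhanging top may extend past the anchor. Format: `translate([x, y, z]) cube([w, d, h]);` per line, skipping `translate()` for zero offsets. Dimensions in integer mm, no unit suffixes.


translate([380, 424, 0]) cube([4040, 126, 2200]);
translate([380, 5638, 0]) cube([4040, 126, 2200]);
translate([380, 550, 0]) cube([126, 5088, 2200]);
translate([4294, 550, 0]) cube([126, 5088, 2200]);


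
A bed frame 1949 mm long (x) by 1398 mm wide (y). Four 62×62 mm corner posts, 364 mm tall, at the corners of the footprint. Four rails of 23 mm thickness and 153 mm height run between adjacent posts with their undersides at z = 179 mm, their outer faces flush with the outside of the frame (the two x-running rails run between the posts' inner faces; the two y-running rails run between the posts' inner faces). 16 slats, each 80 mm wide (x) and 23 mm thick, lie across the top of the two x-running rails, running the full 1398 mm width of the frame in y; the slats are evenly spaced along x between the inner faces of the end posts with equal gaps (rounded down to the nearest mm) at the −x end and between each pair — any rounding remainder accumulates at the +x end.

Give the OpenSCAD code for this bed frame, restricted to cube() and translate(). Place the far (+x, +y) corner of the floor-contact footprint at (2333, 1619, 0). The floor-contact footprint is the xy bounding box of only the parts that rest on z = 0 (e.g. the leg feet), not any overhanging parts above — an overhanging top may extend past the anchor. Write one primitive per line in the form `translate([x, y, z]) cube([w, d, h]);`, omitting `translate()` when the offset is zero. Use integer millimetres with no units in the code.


translate([384, 221, 0]) cube([62, 62, 364]);
translate([384, 1557, 0]) cube([62, 62, 364]);
translate([2271, 221, 0]) cube([62, 62, 364]);
translate([2271, 1557, 0]) cube([62, 62, 364]);
translate([446, 221, 179]) cube([1825, 23, 153]);
translate([446, 1596, 179]) cube([1825, 23, 153]);
translate([384, 283, 179]) cube([23, 1274, 153]);
translate([2310, 283, 179]) cube([23, 1274, 153]);
translate([478, 221, 332]) cube([80, 1398, 23]);
translate([590, 221, 332]) cube([80, 1398, 23]);
translate([702, 221, 332]) cube([80, 1398, 23]);
translate([814, 221, 332]) cube([80, 1398, 23]);
translate([926, 221, 332]) cube([80, 1398, 23]);
translate([1038, 221, 332]) cube([80, 1398, 23]);
translate([1150, 221, 332]) cube([80, 1398, 23]);
translate([1262, 221, 332]) cube([80, 1398, 23]);
translate([1374, 221, 332]) cube([80, 1398, 23]);
translate([1486, 221, 332]) cube([80, 1398, 23]);
translate([1598, 221, 332]) cube([80, 1398, 23]);
translate([1710, 221, 332]) cube([80, 1398, 23]);
translate([1822, 221, 332]) cube([80, 1398, 23]);
translate([1934, 221, 332]) cube([80, 1398, 23]);
translate([2046, 221, 332]) cube([80, 1398, 23]);
translate([2158, 221, 332]) cube([80, 1398, 23]);


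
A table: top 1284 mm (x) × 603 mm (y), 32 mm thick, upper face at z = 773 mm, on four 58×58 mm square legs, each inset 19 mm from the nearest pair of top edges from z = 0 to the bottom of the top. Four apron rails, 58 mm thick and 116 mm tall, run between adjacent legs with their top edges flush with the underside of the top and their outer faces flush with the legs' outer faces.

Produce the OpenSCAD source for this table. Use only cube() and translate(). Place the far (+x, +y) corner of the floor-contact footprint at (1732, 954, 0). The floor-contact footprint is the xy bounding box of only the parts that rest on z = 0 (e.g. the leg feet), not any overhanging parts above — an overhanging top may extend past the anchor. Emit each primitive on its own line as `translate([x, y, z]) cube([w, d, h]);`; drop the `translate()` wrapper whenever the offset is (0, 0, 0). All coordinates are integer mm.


translate([467, 370, 741]) cube([1284, 603, 32]);
translate([486, 389, 0]) cube([58, 58, 741]);
translate([1674, 389, 0]) cube([58, 58, 741]);
translate([486, 896, 0]) cube([58, 58, 741]);
translate([1674, 896, 0]) cube([58, 58, 741]);
translate([544, 389, 625]) cube([1130, 58, 116]);
translate([544, 896, 625]) cube([1130, 58, 116]);
translate([486, 447, 625]) cube([58, 449, 116]);
translate([1674, 447, 625]) cube([58, 449, 116]);


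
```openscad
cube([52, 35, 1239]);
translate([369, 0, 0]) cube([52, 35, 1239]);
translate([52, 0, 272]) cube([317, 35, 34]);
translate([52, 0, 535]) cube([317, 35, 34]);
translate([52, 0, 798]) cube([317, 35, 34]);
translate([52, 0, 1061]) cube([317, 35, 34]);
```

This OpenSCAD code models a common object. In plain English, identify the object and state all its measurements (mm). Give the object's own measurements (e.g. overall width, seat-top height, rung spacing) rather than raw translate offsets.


A straight ladder. Two 52×35 mm vertical rails, 1239 mm tall, stand 421 mm apart (outside-to-outside) with their front faces coplanar on the −y side. 4 rungs, each 35 mm deep and 34 mm tall, span between the inner faces of the rails, front faces flush with the rails. The lowest rung's underside is at z = 272 mm and rungs are spaced 263 mm apart (underside to underside).


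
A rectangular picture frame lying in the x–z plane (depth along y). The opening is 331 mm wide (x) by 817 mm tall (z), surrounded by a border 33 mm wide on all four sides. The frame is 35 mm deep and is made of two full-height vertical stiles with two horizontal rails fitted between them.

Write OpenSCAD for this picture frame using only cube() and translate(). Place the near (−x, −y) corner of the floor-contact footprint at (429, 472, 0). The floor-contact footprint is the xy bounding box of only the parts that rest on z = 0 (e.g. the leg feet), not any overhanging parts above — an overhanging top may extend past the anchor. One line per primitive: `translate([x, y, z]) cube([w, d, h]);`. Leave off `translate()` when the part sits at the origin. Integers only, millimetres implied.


translate([429, 472, 0]) cube([33, 35, 883]);
translate([793, 472, 0]) cube([33, 35, 883]);
translate([462, 472, 0]) cube([331, 35, 33]);
translate([462, 472, 850]) cube([331, 35, 33]);


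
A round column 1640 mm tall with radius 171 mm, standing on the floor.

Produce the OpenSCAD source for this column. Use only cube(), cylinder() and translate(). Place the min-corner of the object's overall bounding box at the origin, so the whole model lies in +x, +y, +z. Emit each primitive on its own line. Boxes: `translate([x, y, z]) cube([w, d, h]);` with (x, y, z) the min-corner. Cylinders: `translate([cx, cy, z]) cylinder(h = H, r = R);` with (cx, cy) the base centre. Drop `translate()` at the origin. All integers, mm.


translate([171, 171, 0]) cylinder(h = 1640, r = 171);


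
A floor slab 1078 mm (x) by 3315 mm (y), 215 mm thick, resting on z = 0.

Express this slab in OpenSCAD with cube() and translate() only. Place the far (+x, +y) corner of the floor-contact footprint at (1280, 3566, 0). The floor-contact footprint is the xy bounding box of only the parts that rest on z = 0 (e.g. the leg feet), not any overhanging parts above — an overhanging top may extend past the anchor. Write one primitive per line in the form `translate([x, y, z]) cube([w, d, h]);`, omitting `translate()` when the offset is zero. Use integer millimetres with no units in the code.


translate([202, 251, 0]) cube([1078, 3315, 215]);


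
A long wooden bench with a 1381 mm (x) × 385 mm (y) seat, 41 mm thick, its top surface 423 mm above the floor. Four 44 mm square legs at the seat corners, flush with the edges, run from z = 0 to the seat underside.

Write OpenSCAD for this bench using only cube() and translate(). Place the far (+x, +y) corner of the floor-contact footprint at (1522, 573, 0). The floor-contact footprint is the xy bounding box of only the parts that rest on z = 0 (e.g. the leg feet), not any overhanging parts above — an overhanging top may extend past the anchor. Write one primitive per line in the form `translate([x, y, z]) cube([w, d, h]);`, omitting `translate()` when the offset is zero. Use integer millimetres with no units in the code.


translate([141, 188, 382]) cube([1381, 385, 41]);
translate([141, 188, 0]) cube([44, 44, 382]);
translate([141, 529, 0]) cube([44, 44, 382]);
translate([1478, 188, 0]) cube([44, 44, 382]);
translate([1478, 529, 0]) cube([44, 44, 382]);


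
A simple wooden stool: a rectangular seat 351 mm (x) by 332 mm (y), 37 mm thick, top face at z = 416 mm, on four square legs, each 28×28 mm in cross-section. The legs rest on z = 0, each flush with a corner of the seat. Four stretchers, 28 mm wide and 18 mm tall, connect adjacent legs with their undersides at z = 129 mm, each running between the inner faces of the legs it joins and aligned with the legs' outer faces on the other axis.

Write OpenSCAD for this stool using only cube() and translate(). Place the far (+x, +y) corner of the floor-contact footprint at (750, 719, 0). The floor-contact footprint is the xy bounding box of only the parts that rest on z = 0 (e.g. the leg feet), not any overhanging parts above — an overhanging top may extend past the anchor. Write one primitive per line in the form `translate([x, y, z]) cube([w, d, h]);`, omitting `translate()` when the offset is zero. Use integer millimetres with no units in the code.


// leg_h = 416 - 37 = 379
// stretcher span = 351 - 2*28 = 295
translate([399, 387, 379]) cube([351, 332, 37]);
translate([399, 387, 0]) cube([28, 28, 379]);
translate([722, 387, 0]) cube([28, 28, 379]);
translate([399, 691, 0]) cube([28, 28, 379]);
translate([722, 691, 0]) cube([28, 28, 379]);
translate([427, 387, 129]) cube([295, 28, 18]);
translate([427, 691, 129]) cube([295, 28, 18]);
translate([399, 415, 129]) cube([28, 276, 18]);
translate([722, 415, 129]) cube([28, 276, 18]);


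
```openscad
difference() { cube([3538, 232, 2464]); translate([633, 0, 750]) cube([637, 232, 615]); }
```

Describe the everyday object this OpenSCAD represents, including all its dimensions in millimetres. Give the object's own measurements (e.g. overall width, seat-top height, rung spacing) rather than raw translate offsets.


A wall 3538 mm long (x), 232 mm thick (y), 2464 mm tall, with a rectangular window opening cut through it. The opening is 637 mm wide and 615 mm tall; its sill is at z = 750 mm and its near (−x) edge is 633 mm from the wall's −x end. The opening passes through the full wall thickness.


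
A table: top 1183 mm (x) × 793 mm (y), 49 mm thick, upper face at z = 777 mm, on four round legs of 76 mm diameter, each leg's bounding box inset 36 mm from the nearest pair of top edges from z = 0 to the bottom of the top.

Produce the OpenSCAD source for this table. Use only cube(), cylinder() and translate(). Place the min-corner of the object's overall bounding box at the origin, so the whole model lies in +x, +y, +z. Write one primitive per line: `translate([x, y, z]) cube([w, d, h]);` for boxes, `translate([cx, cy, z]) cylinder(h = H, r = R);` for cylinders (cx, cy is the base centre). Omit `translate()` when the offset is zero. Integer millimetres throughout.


translate([0, 0, 728]) cube([1183, 793, 49]);
translate([74, 74, 0]) cylinder(h = 728, r = 38);
translate([1109, 74, 0]) cylinder(h = 728, r = 38);
translate([74, 719, 0]) cylinder(h = 728, r = 38);
translate([1109, 719, 0]) cylinder(h = 728, r = 38);


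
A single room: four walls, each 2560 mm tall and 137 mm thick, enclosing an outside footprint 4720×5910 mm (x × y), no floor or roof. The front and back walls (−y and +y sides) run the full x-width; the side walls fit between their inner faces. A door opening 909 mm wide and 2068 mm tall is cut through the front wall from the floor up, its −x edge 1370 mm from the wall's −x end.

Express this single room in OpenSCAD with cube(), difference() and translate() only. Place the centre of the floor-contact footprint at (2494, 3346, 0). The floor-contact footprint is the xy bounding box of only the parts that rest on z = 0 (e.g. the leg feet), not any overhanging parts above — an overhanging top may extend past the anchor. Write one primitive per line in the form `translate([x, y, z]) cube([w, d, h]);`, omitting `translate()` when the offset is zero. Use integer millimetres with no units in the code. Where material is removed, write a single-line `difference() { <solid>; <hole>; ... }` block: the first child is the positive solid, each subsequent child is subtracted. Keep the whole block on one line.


difference() { translate([134, 391, 0]) cube([4720, 137, 2560]); translate([1504, 391, 0]) cube([909, 137, 2068]); }
translate([134, 6164, 0]) cube([4720, 137, 2560]);
translate([134, 528, 0]) cube([137, 5636, 2560]);
translate([4717, 528, 0]) cube([137, 5636, 2560]);


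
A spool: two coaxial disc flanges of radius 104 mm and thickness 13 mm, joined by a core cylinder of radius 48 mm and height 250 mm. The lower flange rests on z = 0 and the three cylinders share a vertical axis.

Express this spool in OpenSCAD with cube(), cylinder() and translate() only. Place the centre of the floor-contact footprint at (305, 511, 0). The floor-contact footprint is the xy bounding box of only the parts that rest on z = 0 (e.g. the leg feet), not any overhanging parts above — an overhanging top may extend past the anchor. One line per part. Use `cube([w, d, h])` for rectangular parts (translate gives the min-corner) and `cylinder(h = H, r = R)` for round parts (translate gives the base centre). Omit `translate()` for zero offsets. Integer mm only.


translate([305, 511, 0]) cylinder(h = 13, r = 104);
translate([305, 511, 13]) cylinder(h = 250, r = 48);
translate([305, 511, 263]) cylinder(h = 13, r = 104);


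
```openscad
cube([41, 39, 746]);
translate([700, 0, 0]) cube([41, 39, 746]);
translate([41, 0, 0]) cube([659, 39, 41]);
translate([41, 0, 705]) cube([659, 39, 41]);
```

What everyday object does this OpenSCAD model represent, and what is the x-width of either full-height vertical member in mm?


A picture frame. The border width is 41 mm.

Four thin pieces enclosing a rectangular opening — a picture frame. The two full-height stiles are 746 mm tall; the top rail sits at z = 705 and is 41 mm tall, so the border above the opening is 746 − 705 = 41 mm, matching the stile x-width.


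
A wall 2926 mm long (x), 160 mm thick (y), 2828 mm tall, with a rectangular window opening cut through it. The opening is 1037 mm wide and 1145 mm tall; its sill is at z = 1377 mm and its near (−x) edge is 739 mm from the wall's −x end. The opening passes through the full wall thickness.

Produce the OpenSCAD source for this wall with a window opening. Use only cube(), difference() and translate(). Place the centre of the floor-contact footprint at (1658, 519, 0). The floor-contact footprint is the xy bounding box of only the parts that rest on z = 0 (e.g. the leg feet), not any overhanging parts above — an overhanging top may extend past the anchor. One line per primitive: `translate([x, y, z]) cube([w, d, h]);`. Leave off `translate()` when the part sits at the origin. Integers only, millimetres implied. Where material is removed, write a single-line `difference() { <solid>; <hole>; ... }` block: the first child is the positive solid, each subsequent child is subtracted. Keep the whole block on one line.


difference() { translate([195, 439, 0]) cube([2926, 160, 2828]); translate([934, 439, 1377]) cube([1037, 160, 1145]); }


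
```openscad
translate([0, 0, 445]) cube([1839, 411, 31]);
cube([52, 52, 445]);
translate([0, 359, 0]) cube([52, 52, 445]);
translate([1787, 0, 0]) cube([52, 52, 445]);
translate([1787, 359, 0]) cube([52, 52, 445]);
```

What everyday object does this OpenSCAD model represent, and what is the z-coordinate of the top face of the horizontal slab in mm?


A bench. The seat-top height is 476 mm.

A long slab on four corner posts — a bench. The slab sits at z = 445 with thickness 31, so the top is 445 + 31 = 476 mm.


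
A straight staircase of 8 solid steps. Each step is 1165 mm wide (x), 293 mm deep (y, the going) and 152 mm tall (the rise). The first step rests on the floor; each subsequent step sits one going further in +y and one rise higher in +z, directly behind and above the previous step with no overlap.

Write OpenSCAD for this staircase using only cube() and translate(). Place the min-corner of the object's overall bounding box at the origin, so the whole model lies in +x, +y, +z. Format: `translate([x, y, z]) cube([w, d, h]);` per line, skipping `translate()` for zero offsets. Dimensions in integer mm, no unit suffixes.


cube([1165, 293, 152]);
translate([0, 293, 152]) cube([1165, 293, 152]);
translate([0, 586, 304]) cube([1165, 293, 152]);
translate([0, 879, 456]) cube([1165, 293, 152]);
translate([0, 1172, 608]) cube([1165, 293, 152]);
translate([0, 1465, 760]) cube([1165, 293, 152]);
translate([0, 1758, 912]) cube([1165, 293, 152]);
translate([0, 2051, 1064]) cube([1165, 293, 152]);


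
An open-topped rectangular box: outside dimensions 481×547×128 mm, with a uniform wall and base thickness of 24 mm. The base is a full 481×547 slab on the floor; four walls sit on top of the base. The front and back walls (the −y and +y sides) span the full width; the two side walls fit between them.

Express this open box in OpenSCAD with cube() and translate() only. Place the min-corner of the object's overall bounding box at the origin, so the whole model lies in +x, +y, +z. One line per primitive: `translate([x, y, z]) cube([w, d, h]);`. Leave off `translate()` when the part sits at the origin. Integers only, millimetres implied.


cube([481, 547, 24]);
translate([0, 0, 24]) cube([481, 24, 104]);
translate([0, 523, 24]) cube([481, 24, 104]);
translate([0, 24, 24]) cube([24, 499, 104]);
translate([457, 24, 24]) cube([24, 499, 104]);


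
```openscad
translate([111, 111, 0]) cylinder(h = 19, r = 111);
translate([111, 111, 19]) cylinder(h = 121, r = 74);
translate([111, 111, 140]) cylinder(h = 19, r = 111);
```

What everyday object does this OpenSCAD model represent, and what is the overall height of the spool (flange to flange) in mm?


A spool. The overall height is 159 mm.

Three coaxial cylinders, large–small–large — a spool. Two 19 mm flanges and a 121 mm core give 19 + 121 + 19 = 159 mm.


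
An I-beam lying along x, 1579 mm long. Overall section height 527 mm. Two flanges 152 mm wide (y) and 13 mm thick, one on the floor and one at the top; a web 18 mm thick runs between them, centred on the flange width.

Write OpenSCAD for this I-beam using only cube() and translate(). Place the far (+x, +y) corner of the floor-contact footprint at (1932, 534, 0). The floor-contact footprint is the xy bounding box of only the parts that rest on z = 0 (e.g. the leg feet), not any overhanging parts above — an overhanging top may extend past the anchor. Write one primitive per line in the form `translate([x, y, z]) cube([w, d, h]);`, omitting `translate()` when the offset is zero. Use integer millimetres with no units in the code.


translate([353, 382, 0]) cube([1579, 152, 13]);
translate([353, 449, 13]) cube([1579, 18, 501]);
translate([353, 382, 514]) cube([1579, 152, 13]);
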